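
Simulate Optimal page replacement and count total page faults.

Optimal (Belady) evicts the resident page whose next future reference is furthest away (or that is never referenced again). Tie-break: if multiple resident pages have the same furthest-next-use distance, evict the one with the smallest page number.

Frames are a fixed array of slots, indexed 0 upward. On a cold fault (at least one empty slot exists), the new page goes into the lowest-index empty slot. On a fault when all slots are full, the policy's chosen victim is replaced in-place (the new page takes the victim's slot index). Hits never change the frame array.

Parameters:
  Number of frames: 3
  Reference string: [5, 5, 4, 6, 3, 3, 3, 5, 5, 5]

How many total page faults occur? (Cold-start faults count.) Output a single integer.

Step 0: ref 5 → FAULT, frames=[5,-,-]
Step 1: ref 5 → HIT, frames=[5,-,-]
Step 2: ref 4 → FAULT, frames=[5,4,-]
Step 3: ref 6 → FAULT, frames=[5,4,6]
Step 4: ref 3 → FAULT (evict 4), frames=[5,3,6]
Step 5: ref 3 → HIT, frames=[5,3,6]
Step 6: ref 3 → HIT, frames=[5,3,6]
Step 7: ref 5 → HIT, frames=[5,3,6]
Step 8: ref 5 → HIT, frames=[5,3,6]
Step 9: ref 5 → HIT, frames=[5,3,6]
Total faults: 4

Answer: 4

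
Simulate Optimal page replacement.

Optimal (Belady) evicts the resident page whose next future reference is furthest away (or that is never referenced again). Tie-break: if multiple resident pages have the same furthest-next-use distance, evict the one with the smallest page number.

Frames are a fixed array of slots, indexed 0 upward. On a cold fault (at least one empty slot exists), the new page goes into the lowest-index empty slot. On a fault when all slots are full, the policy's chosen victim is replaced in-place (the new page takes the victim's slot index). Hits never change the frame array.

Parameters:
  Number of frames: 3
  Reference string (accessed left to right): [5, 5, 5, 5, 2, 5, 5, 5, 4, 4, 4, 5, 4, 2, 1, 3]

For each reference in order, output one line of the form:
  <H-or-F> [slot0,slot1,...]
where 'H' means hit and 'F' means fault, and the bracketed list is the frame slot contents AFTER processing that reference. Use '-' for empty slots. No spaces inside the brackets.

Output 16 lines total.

F [5,-,-]
H [5,-,-]
H [5,-,-]
H [5,-,-]
F [5,2,-]
H [5,2,-]
H [5,2,-]
H [5,2,-]
F [5,2,4]
H [5,2,4]
H [5,2,4]
H [5,2,4]
H [5,2,4]
H [5,2,4]
F [5,1,4]
F [5,3,4]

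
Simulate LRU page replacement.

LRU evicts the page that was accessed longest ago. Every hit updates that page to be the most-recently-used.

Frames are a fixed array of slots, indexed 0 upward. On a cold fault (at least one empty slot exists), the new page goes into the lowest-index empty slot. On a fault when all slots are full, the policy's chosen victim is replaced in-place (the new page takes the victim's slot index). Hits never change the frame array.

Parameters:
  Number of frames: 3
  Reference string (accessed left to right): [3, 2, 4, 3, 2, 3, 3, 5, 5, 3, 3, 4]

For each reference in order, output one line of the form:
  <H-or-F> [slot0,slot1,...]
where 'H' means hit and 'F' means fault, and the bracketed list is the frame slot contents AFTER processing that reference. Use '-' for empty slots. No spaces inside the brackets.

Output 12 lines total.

F [3,-,-]
F [3,2,-]
F [3,2,4]
H [3,2,4]
H [3,2,4]
H [3,2,4]
H [3,2,4]
F [3,2,5]
H [3,2,5]
H [3,2,5]
H [3,2,5]
F [3,4,5]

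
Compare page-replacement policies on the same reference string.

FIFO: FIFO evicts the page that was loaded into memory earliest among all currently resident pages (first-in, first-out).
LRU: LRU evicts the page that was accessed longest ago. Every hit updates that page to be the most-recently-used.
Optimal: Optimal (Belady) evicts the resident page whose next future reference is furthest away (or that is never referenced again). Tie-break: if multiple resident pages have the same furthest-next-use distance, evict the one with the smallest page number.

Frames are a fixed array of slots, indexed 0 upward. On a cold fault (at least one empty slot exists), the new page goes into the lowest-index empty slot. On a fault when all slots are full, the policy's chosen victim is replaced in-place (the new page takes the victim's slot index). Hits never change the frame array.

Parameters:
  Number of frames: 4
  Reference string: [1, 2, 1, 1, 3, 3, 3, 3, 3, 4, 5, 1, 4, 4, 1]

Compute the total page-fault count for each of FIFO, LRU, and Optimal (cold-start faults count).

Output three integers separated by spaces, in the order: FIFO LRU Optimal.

--- FIFO ---
  step 0: ref 1 -> FAULT, frames=[1,-,-,-] (faults so far: 1)
  step 1: ref 2 -> FAULT, frames=[1,2,-,-] (faults so far: 2)
  step 2: ref 1 -> HIT, frames=[1,2,-,-] (faults so far: 2)
  step 3: ref 1 -> HIT, frames=[1,2,-,-] (faults so far: 2)
  step 4: ref 3 -> FAULT, frames=[1,2,3,-] (faults so far: 3)
  step 5: ref 3 -> HIT, frames=[1,2,3,-] (faults so far: 3)
  step 6: ref 3 -> HIT, frames=[1,2,3,-] (faults so far: 3)
  step 7: ref 3 -> HIT, frames=[1,2,3,-] (faults so far: 3)
  step 8: ref 3 -> HIT, frames=[1,2,3,-] (faults so far: 3)
  step 9: ref 4 -> FAULT, frames=[1,2,3,4] (faults so far: 4)
  step 10: ref 5 -> FAULT, evict 1, frames=[5,2,3,4] (faults so far: 5)
  step 11: ref 1 -> FAULT, evict 2, frames=[5,1,3,4] (faults so far: 6)
  step 12: ref 4 -> HIT, frames=[5,1,3,4] (faults so far: 6)
  step 13: ref 4 -> HIT, frames=[5,1,3,4] (faults so far: 6)
  step 14: ref 1 -> HIT, frames=[5,1,3,4] (faults so far: 6)
  FIFO total faults: 6
--- LRU ---
  step 0: ref 1 -> FAULT, frames=[1,-,-,-] (faults so far: 1)
  step 1: ref 2 -> FAULT, frames=[1,2,-,-] (faults so far: 2)
  step 2: ref 1 -> HIT, frames=[1,2,-,-] (faults so far: 2)
  step 3: ref 1 -> HIT, frames=[1,2,-,-] (faults so far: 2)
  step 4: ref 3 -> FAULT, frames=[1,2,3,-] (faults so far: 3)
  step 5: ref 3 -> HIT, frames=[1,2,3,-] (faults so far: 3)
  step 6: ref 3 -> HIT, frames=[1,2,3,-] (faults so far: 3)
  step 7: ref 3 -> HIT, frames=[1,2,3,-] (faults so far: 3)
  step 8: ref 3 -> HIT, frames=[1,2,3,-] (faults so far: 3)
  step 9: ref 4 -> FAULT, frames=[1,2,3,4] (faults so far: 4)
  step 10: ref 5 -> FAULT, evict 2, frames=[1,5,3,4] (faults so far: 5)
  step 11: ref 1 -> HIT, frames=[1,5,3,4] (faults so far: 5)
  step 12: ref 4 -> HIT, frames=[1,5,3,4] (faults so far: 5)
  step 13: ref 4 -> HIT, frames=[1,5,3,4] (faults so far: 5)
  step 14: ref 1 -> HIT, frames=[1,5,3,4] (faults so far: 5)
  LRU total faults: 5
--- Optimal ---
  step 0: ref 1 -> FAULT, frames=[1,-,-,-] (faults so far: 1)
  step 1: ref 2 -> FAULT, frames=[1,2,-,-] (faults so far: 2)
  step 2: ref 1 -> HIT, frames=[1,2,-,-] (faults so far: 2)
  step 3: ref 1 -> HIT, frames=[1,2,-,-] (faults so far: 2)
  step 4: ref 3 -> FAULT, frames=[1,2,3,-] (faults so far: 3)
  step 5: ref 3 -> HIT, frames=[1,2,3,-] (faults so far: 3)
  step 6: ref 3 -> HIT, frames=[1,2,3,-] (faults so far: 3)
  step 7: ref 3 -> HIT, frames=[1,2,3,-] (faults so far: 3)
  step 8: ref 3 -> HIT, frames=[1,2,3,-] (faults so far: 3)
  step 9: ref 4 -> FAULT, frames=[1,2,3,4] (faults so far: 4)
  step 10: ref 5 -> FAULT, evict 2, frames=[1,5,3,4] (faults so far: 5)
  step 11: ref 1 -> HIT, frames=[1,5,3,4] (faults so far: 5)
  step 12: ref 4 -> HIT, frames=[1,5,3,4] (faults so far: 5)
  step 13: ref 4 -> HIT, frames=[1,5,3,4] (faults so far: 5)
  step 14: ref 1 -> HIT, frames=[1,5,3,4] (faults so far: 5)
  Optimal total faults: 5

Answer: 6 5 5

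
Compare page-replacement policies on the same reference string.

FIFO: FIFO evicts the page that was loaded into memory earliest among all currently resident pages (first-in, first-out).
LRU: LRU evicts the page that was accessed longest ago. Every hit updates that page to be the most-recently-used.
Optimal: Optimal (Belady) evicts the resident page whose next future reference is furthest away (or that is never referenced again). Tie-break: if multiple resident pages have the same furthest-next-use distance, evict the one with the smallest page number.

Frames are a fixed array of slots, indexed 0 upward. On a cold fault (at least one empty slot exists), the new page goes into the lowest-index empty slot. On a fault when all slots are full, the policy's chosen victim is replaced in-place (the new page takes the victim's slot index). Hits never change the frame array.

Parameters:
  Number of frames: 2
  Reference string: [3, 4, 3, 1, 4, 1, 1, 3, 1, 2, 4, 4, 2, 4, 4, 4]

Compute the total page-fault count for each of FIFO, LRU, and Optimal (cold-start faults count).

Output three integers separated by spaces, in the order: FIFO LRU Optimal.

--- FIFO ---
  step 0: ref 3 -> FAULT, frames=[3,-] (faults so far: 1)
  step 1: ref 4 -> FAULT, frames=[3,4] (faults so far: 2)
  step 2: ref 3 -> HIT, frames=[3,4] (faults so far: 2)
  step 3: ref 1 -> FAULT, evict 3, frames=[1,4] (faults so far: 3)
  step 4: ref 4 -> HIT, frames=[1,4] (faults so far: 3)
  step 5: ref 1 -> HIT, frames=[1,4] (faults so far: 3)
  step 6: ref 1 -> HIT, frames=[1,4] (faults so far: 3)
  step 7: ref 3 -> FAULT, evict 4, frames=[1,3] (faults so far: 4)
  step 8: ref 1 -> HIT, frames=[1,3] (faults so far: 4)
  step 9: ref 2 -> FAULT, evict 1, frames=[2,3] (faults so far: 5)
  step 10: ref 4 -> FAULT, evict 3, frames=[2,4] (faults so far: 6)
  step 11: ref 4 -> HIT, frames=[2,4] (faults so far: 6)
  step 12: ref 2 -> HIT, frames=[2,4] (faults so far: 6)
  step 13: ref 4 -> HIT, frames=[2,4] (faults so far: 6)
  step 14: ref 4 -> HIT, frames=[2,4] (faults so far: 6)
  step 15: ref 4 -> HIT, frames=[2,4] (faults so far: 6)
  FIFO total faults: 6
--- LRU ---
  step 0: ref 3 -> FAULT, frames=[3,-] (faults so far: 1)
  step 1: ref 4 -> FAULT, frames=[3,4] (faults so far: 2)
  step 2: ref 3 -> HIT, frames=[3,4] (faults so far: 2)
  step 3: ref 1 -> FAULT, evict 4, frames=[3,1] (faults so far: 3)
  step 4: ref 4 -> FAULT, evict 3, frames=[4,1] (faults so far: 4)
  step 5: ref 1 -> HIT, frames=[4,1] (faults so far: 4)
  step 6: ref 1 -> HIT, frames=[4,1] (faults so far: 4)
  step 7: ref 3 -> FAULT, evict 4, frames=[3,1] (faults so far: 5)
  step 8: ref 1 -> HIT, frames=[3,1] (faults so far: 5)
  step 9: ref 2 -> FAULT, evict 3, frames=[2,1] (faults so far: 6)
  step 10: ref 4 -> FAULT, evict 1, frames=[2,4] (faults so far: 7)
  step 11: ref 4 -> HIT, frames=[2,4] (faults so far: 7)
  step 12: ref 2 -> HIT, frames=[2,4] (faults so far: 7)
  step 13: ref 4 -> HIT, frames=[2,4] (faults so far: 7)
  step 14: ref 4 -> HIT, frames=[2,4] (faults so far: 7)
  step 15: ref 4 -> HIT, frames=[2,4] (faults so far: 7)
  LRU total faults: 7
--- Optimal ---
  step 0: ref 3 -> FAULT, frames=[3,-] (faults so far: 1)
  step 1: ref 4 -> FAULT, frames=[3,4] (faults so far: 2)
  step 2: ref 3 -> HIT, frames=[3,4] (faults so far: 2)
  step 3: ref 1 -> FAULT, evict 3, frames=[1,4] (faults so far: 3)
  step 4: ref 4 -> HIT, frames=[1,4] (faults so far: 3)
  step 5: ref 1 -> HIT, frames=[1,4] (faults so far: 3)
  step 6: ref 1 -> HIT, frames=[1,4] (faults so far: 3)
  step 7: ref 3 -> FAULT, evict 4, frames=[1,3] (faults so far: 4)
  step 8: ref 1 -> HIT, frames=[1,3] (faults so far: 4)
  step 9: ref 2 -> FAULT, evict 1, frames=[2,3] (faults so far: 5)
  step 10: ref 4 -> FAULT, evict 3, frames=[2,4] (faults so far: 6)
  step 11: ref 4 -> HIT, frames=[2,4] (faults so far: 6)
  step 12: ref 2 -> HIT, frames=[2,4] (faults so far: 6)
  step 13: ref 4 -> HIT, frames=[2,4] (faults so far: 6)
  step 14: ref 4 -> HIT, frames=[2,4] (faults so far: 6)
  step 15: ref 4 -> HIT, frames=[2,4] (faults so far: 6)
  Optimal total faults: 6

Answer: 6 7 6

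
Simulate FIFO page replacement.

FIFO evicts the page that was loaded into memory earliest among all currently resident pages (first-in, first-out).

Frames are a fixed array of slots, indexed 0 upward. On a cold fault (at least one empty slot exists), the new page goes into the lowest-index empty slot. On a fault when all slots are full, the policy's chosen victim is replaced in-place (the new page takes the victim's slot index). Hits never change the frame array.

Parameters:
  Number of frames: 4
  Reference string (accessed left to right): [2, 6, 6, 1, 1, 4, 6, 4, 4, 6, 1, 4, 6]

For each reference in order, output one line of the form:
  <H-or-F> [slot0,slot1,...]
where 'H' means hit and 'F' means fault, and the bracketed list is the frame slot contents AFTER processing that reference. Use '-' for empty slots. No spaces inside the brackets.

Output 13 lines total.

F [2,-,-,-]
F [2,6,-,-]
H [2,6,-,-]
F [2,6,1,-]
H [2,6,1,-]
F [2,6,1,4]
H [2,6,1,4]
H [2,6,1,4]
H [2,6,1,4]
H [2,6,1,4]
H [2,6,1,4]
H [2,6,1,4]
H [2,6,1,4]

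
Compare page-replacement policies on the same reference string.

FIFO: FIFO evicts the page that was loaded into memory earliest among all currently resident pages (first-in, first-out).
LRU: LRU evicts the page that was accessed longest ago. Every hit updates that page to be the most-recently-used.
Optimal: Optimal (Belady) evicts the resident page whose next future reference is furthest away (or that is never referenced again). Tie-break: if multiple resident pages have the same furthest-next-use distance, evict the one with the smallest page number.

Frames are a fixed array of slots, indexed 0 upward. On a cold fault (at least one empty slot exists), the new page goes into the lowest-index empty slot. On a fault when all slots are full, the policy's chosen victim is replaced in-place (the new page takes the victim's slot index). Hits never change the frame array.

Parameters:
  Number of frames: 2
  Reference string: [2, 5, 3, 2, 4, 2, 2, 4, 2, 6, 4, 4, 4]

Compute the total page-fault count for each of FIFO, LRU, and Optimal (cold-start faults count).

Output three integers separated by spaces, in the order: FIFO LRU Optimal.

--- FIFO ---
  step 0: ref 2 -> FAULT, frames=[2,-] (faults so far: 1)
  step 1: ref 5 -> FAULT, frames=[2,5] (faults so far: 2)
  step 2: ref 3 -> FAULT, evict 2, frames=[3,5] (faults so far: 3)
  step 3: ref 2 -> FAULT, evict 5, frames=[3,2] (faults so far: 4)
  step 4: ref 4 -> FAULT, evict 3, frames=[4,2] (faults so far: 5)
  step 5: ref 2 -> HIT, frames=[4,2] (faults so far: 5)
  step 6: ref 2 -> HIT, frames=[4,2] (faults so far: 5)
  step 7: ref 4 -> HIT, frames=[4,2] (faults so far: 5)
  step 8: ref 2 -> HIT, frames=[4,2] (faults so far: 5)
  step 9: ref 6 -> FAULT, evict 2, frames=[4,6] (faults so far: 6)
  step 10: ref 4 -> HIT, frames=[4,6] (faults so far: 6)
  step 11: ref 4 -> HIT, frames=[4,6] (faults so far: 6)
  step 12: ref 4 -> HIT, frames=[4,6] (faults so far: 6)
  FIFO total faults: 6
--- LRU ---
  step 0: ref 2 -> FAULT, frames=[2,-] (faults so far: 1)
  step 1: ref 5 -> FAULT, frames=[2,5] (faults so far: 2)
  step 2: ref 3 -> FAULT, evict 2, frames=[3,5] (faults so far: 3)
  step 3: ref 2 -> FAULT, evict 5, frames=[3,2] (faults so far: 4)
  step 4: ref 4 -> FAULT, evict 3, frames=[4,2] (faults so far: 5)
  step 5: ref 2 -> HIT, frames=[4,2] (faults so far: 5)
  step 6: ref 2 -> HIT, frames=[4,2] (faults so far: 5)
  step 7: ref 4 -> HIT, frames=[4,2] (faults so far: 5)
  step 8: ref 2 -> HIT, frames=[4,2] (faults so far: 5)
  step 9: ref 6 -> FAULT, evict 4, frames=[6,2] (faults so far: 6)
  step 10: ref 4 -> FAULT, evict 2, frames=[6,4] (faults so far: 7)
  step 11: ref 4 -> HIT, frames=[6,4] (faults so far: 7)
  step 12: ref 4 -> HIT, frames=[6,4] (faults so far: 7)
  LRU total faults: 7
--- Optimal ---
  step 0: ref 2 -> FAULT, frames=[2,-] (faults so far: 1)
  step 1: ref 5 -> FAULT, frames=[2,5] (faults so far: 2)
  step 2: ref 3 -> FAULT, evict 5, frames=[2,3] (faults so far: 3)
  step 3: ref 2 -> HIT, frames=[2,3] (faults so far: 3)
  step 4: ref 4 -> FAULT, evict 3, frames=[2,4] (faults so far: 4)
  step 5: ref 2 -> HIT, frames=[2,4] (faults so far: 4)
  step 6: ref 2 -> HIT, frames=[2,4] (faults so far: 4)
  step 7: ref 4 -> HIT, frames=[2,4] (faults so far: 4)
  step 8: ref 2 -> HIT, frames=[2,4] (faults so far: 4)
  step 9: ref 6 -> FAULT, evict 2, frames=[6,4] (faults so far: 5)
  step 10: ref 4 -> HIT, frames=[6,4] (faults so far: 5)
  step 11: ref 4 -> HIT, frames=[6,4] (faults so far: 5)
  step 12: ref 4 -> HIT, frames=[6,4] (faults so far: 5)
  Optimal total faults: 5

Answer: 6 7 5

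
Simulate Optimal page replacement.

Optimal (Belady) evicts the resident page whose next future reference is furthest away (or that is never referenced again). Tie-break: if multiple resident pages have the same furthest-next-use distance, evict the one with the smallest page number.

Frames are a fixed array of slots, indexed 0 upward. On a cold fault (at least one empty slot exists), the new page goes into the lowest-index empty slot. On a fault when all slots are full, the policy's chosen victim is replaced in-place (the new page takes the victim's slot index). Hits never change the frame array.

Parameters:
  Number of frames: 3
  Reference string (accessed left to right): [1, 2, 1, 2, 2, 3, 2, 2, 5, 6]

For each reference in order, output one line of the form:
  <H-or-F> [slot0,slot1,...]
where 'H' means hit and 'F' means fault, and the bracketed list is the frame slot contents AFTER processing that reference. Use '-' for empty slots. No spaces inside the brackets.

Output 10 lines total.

F [1,-,-]
F [1,2,-]
H [1,2,-]
H [1,2,-]
H [1,2,-]
F [1,2,3]
H [1,2,3]
H [1,2,3]
F [5,2,3]
F [5,6,3]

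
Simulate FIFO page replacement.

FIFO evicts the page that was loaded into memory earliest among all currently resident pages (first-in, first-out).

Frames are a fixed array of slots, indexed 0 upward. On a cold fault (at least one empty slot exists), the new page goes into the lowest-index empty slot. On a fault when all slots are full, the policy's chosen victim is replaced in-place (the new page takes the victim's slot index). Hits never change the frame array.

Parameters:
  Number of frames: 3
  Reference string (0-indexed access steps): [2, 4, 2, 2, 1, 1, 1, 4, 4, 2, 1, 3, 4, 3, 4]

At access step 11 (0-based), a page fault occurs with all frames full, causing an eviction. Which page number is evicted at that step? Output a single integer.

Step 0: ref 2 -> FAULT, frames=[2,-,-]
Step 1: ref 4 -> FAULT, frames=[2,4,-]
Step 2: ref 2 -> HIT, frames=[2,4,-]
Step 3: ref 2 -> HIT, frames=[2,4,-]
Step 4: ref 1 -> FAULT, frames=[2,4,1]
Step 5: ref 1 -> HIT, frames=[2,4,1]
Step 6: ref 1 -> HIT, frames=[2,4,1]
Step 7: ref 4 -> HIT, frames=[2,4,1]
Step 8: ref 4 -> HIT, frames=[2,4,1]
Step 9: ref 2 -> HIT, frames=[2,4,1]
Step 10: ref 1 -> HIT, frames=[2,4,1]
Step 11: ref 3 -> FAULT, evict 2, frames=[3,4,1]
At step 11: evicted page 2

Answer: 2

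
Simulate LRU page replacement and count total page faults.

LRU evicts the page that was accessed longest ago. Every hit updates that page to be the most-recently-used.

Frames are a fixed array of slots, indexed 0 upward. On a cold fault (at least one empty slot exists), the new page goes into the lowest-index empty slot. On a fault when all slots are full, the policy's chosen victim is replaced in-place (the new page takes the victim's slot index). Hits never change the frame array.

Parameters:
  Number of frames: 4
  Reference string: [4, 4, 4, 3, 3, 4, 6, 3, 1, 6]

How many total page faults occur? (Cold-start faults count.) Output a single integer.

Answer: 4

Derivation:
Step 0: ref 4 → FAULT, frames=[4,-,-,-]
Step 1: ref 4 → HIT, frames=[4,-,-,-]
Step 2: ref 4 → HIT, frames=[4,-,-,-]
Step 3: ref 3 → FAULT, frames=[4,3,-,-]
Step 4: ref 3 → HIT, frames=[4,3,-,-]
Step 5: ref 4 → HIT, frames=[4,3,-,-]
Step 6: ref 6 → FAULT, frames=[4,3,6,-]
Step 7: ref 3 → HIT, frames=[4,3,6,-]
Step 8: ref 1 → FAULT, frames=[4,3,6,1]
Step 9: ref 6 → HIT, frames=[4,3,6,1]
Total faults: 4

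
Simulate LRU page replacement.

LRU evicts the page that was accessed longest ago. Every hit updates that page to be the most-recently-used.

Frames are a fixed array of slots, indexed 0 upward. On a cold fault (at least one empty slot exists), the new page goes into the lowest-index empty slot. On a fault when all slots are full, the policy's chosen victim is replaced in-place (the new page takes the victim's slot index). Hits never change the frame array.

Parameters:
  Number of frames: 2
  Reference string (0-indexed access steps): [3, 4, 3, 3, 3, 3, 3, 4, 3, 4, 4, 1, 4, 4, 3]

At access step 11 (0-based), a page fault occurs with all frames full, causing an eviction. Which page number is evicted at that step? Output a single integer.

Answer: 3

Derivation:
Step 0: ref 3 -> FAULT, frames=[3,-]
Step 1: ref 4 -> FAULT, frames=[3,4]
Step 2: ref 3 -> HIT, frames=[3,4]
Step 3: ref 3 -> HIT, frames=[3,4]
Step 4: ref 3 -> HIT, frames=[3,4]
Step 5: ref 3 -> HIT, frames=[3,4]
Step 6: ref 3 -> HIT, frames=[3,4]
Step 7: ref 4 -> HIT, frames=[3,4]
Step 8: ref 3 -> HIT, frames=[3,4]
Step 9: ref 4 -> HIT, frames=[3,4]
Step 10: ref 4 -> HIT, frames=[3,4]
Step 11: ref 1 -> FAULT, evict 3, frames=[1,4]
At step 11: evicted page 3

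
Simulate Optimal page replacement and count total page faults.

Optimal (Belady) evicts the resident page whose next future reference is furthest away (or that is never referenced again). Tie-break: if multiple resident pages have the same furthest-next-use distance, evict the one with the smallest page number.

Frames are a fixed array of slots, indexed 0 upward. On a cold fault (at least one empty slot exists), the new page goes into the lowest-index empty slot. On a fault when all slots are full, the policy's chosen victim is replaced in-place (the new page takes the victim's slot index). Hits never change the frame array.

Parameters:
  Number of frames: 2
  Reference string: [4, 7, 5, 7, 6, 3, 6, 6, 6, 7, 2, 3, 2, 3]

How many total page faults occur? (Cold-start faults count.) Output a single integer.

Step 0: ref 4 → FAULT, frames=[4,-]
Step 1: ref 7 → FAULT, frames=[4,7]
Step 2: ref 5 → FAULT (evict 4), frames=[5,7]
Step 3: ref 7 → HIT, frames=[5,7]
Step 4: ref 6 → FAULT (evict 5), frames=[6,7]
Step 5: ref 3 → FAULT (evict 7), frames=[6,3]
Step 6: ref 6 → HIT, frames=[6,3]
Step 7: ref 6 → HIT, frames=[6,3]
Step 8: ref 6 → HIT, frames=[6,3]
Step 9: ref 7 → FAULT (evict 6), frames=[7,3]
Step 10: ref 2 → FAULT (evict 7), frames=[2,3]
Step 11: ref 3 → HIT, frames=[2,3]
Step 12: ref 2 → HIT, frames=[2,3]
Step 13: ref 3 → HIT, frames=[2,3]
Total faults: 7

Answer: 7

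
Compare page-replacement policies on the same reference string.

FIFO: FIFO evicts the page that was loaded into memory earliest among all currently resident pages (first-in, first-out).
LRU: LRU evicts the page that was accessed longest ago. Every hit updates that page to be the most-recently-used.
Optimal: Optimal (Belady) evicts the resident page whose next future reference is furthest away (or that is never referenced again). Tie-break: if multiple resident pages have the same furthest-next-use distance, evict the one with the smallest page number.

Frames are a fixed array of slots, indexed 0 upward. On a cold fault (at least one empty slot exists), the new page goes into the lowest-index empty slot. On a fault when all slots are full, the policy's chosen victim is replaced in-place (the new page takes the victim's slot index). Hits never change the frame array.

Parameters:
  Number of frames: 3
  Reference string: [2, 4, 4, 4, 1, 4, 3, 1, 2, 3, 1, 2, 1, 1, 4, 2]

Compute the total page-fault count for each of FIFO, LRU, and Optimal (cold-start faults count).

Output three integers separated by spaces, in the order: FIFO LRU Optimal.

--- FIFO ---
  step 0: ref 2 -> FAULT, frames=[2,-,-] (faults so far: 1)
  step 1: ref 4 -> FAULT, frames=[2,4,-] (faults so far: 2)
  step 2: ref 4 -> HIT, frames=[2,4,-] (faults so far: 2)
  step 3: ref 4 -> HIT, frames=[2,4,-] (faults so far: 2)
  step 4: ref 1 -> FAULT, frames=[2,4,1] (faults so far: 3)
  step 5: ref 4 -> HIT, frames=[2,4,1] (faults so far: 3)
  step 6: ref 3 -> FAULT, evict 2, frames=[3,4,1] (faults so far: 4)
  step 7: ref 1 -> HIT, frames=[3,4,1] (faults so far: 4)
  step 8: ref 2 -> FAULT, evict 4, frames=[3,2,1] (faults so far: 5)
  step 9: ref 3 -> HIT, frames=[3,2,1] (faults so far: 5)
  step 10: ref 1 -> HIT, frames=[3,2,1] (faults so far: 5)
  step 11: ref 2 -> HIT, frames=[3,2,1] (faults so far: 5)
  step 12: ref 1 -> HIT, frames=[3,2,1] (faults so far: 5)
  step 13: ref 1 -> HIT, frames=[3,2,1] (faults so far: 5)
  step 14: ref 4 -> FAULT, evict 1, frames=[3,2,4] (faults so far: 6)
  step 15: ref 2 -> HIT, frames=[3,2,4] (faults so far: 6)
  FIFO total faults: 6
--- LRU ---
  step 0: ref 2 -> FAULT, frames=[2,-,-] (faults so far: 1)
  step 1: ref 4 -> FAULT, frames=[2,4,-] (faults so far: 2)
  step 2: ref 4 -> HIT, frames=[2,4,-] (faults so far: 2)
  step 3: ref 4 -> HIT, frames=[2,4,-] (faults so far: 2)
  step 4: ref 1 -> FAULT, frames=[2,4,1] (faults so far: 3)
  step 5: ref 4 -> HIT, frames=[2,4,1] (faults so far: 3)
  step 6: ref 3 -> FAULT, evict 2, frames=[3,4,1] (faults so far: 4)
  step 7: ref 1 -> HIT, frames=[3,4,1] (faults so far: 4)
  step 8: ref 2 -> FAULT, evict 4, frames=[3,2,1] (faults so far: 5)
  step 9: ref 3 -> HIT, frames=[3,2,1] (faults so far: 5)
  step 10: ref 1 -> HIT, frames=[3,2,1] (faults so far: 5)
  step 11: ref 2 -> HIT, frames=[3,2,1] (faults so far: 5)
  step 12: ref 1 -> HIT, frames=[3,2,1] (faults so far: 5)
  step 13: ref 1 -> HIT, frames=[3,2,1] (faults so far: 5)
  step 14: ref 4 -> FAULT, evict 3, frames=[4,2,1] (faults so far: 6)
  step 15: ref 2 -> HIT, frames=[4,2,1] (faults so far: 6)
  LRU total faults: 6
--- Optimal ---
  step 0: ref 2 -> FAULT, frames=[2,-,-] (faults so far: 1)
  step 1: ref 4 -> FAULT, frames=[2,4,-] (faults so far: 2)
  step 2: ref 4 -> HIT, frames=[2,4,-] (faults so far: 2)
  step 3: ref 4 -> HIT, frames=[2,4,-] (faults so far: 2)
  step 4: ref 1 -> FAULT, frames=[2,4,1] (faults so far: 3)
  step 5: ref 4 -> HIT, frames=[2,4,1] (faults so far: 3)
  step 6: ref 3 -> FAULT, evict 4, frames=[2,3,1] (faults so far: 4)
  step 7: ref 1 -> HIT, frames=[2,3,1] (faults so far: 4)
  step 8: ref 2 -> HIT, frames=[2,3,1] (faults so far: 4)
  step 9: ref 3 -> HIT, frames=[2,3,1] (faults so far: 4)
  step 10: ref 1 -> HIT, frames=[2,3,1] (faults so far: 4)
  step 11: ref 2 -> HIT, frames=[2,3,1] (faults so far: 4)
  step 12: ref 1 -> HIT, frames=[2,3,1] (faults so far: 4)
  step 13: ref 1 -> HIT, frames=[2,3,1] (faults so far: 4)
  step 14: ref 4 -> FAULT, evict 1, frames=[2,3,4] (faults so far: 5)
  step 15: ref 2 -> HIT, frames=[2,3,4] (faults so far: 5)
  Optimal total faults: 5

Answer: 6 6 5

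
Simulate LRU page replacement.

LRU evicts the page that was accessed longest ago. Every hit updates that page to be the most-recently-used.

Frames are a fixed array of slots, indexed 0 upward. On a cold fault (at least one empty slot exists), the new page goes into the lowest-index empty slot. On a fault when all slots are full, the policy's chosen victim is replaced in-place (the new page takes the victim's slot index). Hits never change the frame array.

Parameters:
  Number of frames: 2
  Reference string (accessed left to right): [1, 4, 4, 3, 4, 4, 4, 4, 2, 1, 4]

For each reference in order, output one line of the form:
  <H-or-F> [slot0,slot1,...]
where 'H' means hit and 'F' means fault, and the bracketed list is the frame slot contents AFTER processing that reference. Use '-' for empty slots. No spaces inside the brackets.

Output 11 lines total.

F [1,-]
F [1,4]
H [1,4]
F [3,4]
H [3,4]
H [3,4]
H [3,4]
H [3,4]
F [2,4]
F [2,1]
F [4,1]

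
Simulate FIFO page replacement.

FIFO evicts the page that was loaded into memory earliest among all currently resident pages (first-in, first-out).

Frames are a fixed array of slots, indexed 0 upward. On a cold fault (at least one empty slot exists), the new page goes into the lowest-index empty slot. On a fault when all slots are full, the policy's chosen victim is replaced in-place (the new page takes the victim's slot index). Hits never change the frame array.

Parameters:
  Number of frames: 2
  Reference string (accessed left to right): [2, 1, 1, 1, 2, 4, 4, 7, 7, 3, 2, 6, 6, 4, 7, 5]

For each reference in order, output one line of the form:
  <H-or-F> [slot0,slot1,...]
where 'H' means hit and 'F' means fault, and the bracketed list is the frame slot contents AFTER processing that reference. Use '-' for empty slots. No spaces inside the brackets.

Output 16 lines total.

F [2,-]
F [2,1]
H [2,1]
H [2,1]
H [2,1]
F [4,1]
H [4,1]
F [4,7]
H [4,7]
F [3,7]
F [3,2]
F [6,2]
H [6,2]
F [6,4]
F [7,4]
F [7,5]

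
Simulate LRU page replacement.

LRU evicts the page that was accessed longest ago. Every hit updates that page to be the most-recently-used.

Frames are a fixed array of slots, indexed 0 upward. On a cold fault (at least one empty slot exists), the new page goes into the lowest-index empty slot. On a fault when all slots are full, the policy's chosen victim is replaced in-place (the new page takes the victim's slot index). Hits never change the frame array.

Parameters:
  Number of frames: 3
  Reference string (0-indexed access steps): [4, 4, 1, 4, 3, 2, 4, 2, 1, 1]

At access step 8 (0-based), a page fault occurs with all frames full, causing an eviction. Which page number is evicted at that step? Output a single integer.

Answer: 3

Derivation:
Step 0: ref 4 -> FAULT, frames=[4,-,-]
Step 1: ref 4 -> HIT, frames=[4,-,-]
Step 2: ref 1 -> FAULT, frames=[4,1,-]
Step 3: ref 4 -> HIT, frames=[4,1,-]
Step 4: ref 3 -> FAULT, frames=[4,1,3]
Step 5: ref 2 -> FAULT, evict 1, frames=[4,2,3]
Step 6: ref 4 -> HIT, frames=[4,2,3]
Step 7: ref 2 -> HIT, frames=[4,2,3]
Step 8: ref 1 -> FAULT, evict 3, frames=[4,2,1]
At step 8: evicted page 3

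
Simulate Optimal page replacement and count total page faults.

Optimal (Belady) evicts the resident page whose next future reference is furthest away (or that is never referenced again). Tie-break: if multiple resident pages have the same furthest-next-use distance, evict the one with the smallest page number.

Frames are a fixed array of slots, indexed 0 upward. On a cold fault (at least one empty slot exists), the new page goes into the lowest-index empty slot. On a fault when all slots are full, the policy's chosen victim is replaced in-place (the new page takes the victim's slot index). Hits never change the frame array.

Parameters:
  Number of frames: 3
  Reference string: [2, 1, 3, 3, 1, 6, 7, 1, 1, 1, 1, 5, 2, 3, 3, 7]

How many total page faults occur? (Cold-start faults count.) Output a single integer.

Step 0: ref 2 → FAULT, frames=[2,-,-]
Step 1: ref 1 → FAULT, frames=[2,1,-]
Step 2: ref 3 → FAULT, frames=[2,1,3]
Step 3: ref 3 → HIT, frames=[2,1,3]
Step 4: ref 1 → HIT, frames=[2,1,3]
Step 5: ref 6 → FAULT (evict 3), frames=[2,1,6]
Step 6: ref 7 → FAULT (evict 6), frames=[2,1,7]
Step 7: ref 1 → HIT, frames=[2,1,7]
Step 8: ref 1 → HIT, frames=[2,1,7]
Step 9: ref 1 → HIT, frames=[2,1,7]
Step 10: ref 1 → HIT, frames=[2,1,7]
Step 11: ref 5 → FAULT (evict 1), frames=[2,5,7]
Step 12: ref 2 → HIT, frames=[2,5,7]
Step 13: ref 3 → FAULT (evict 2), frames=[3,5,7]
Step 14: ref 3 → HIT, frames=[3,5,7]
Step 15: ref 7 → HIT, frames=[3,5,7]
Total faults: 7

Answer: 7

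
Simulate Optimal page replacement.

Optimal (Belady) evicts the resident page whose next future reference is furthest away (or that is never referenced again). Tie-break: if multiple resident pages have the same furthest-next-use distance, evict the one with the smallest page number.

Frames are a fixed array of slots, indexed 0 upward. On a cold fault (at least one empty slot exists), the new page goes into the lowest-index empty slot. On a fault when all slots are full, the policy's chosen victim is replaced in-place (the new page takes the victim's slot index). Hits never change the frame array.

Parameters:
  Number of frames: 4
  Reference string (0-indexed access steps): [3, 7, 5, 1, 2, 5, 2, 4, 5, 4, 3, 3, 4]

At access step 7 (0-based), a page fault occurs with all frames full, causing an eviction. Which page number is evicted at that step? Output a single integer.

Step 0: ref 3 -> FAULT, frames=[3,-,-,-]
Step 1: ref 7 -> FAULT, frames=[3,7,-,-]
Step 2: ref 5 -> FAULT, frames=[3,7,5,-]
Step 3: ref 1 -> FAULT, frames=[3,7,5,1]
Step 4: ref 2 -> FAULT, evict 1, frames=[3,7,5,2]
Step 5: ref 5 -> HIT, frames=[3,7,5,2]
Step 6: ref 2 -> HIT, frames=[3,7,5,2]
Step 7: ref 4 -> FAULT, evict 2, frames=[3,7,5,4]
At step 7: evicted page 2

Answer: 2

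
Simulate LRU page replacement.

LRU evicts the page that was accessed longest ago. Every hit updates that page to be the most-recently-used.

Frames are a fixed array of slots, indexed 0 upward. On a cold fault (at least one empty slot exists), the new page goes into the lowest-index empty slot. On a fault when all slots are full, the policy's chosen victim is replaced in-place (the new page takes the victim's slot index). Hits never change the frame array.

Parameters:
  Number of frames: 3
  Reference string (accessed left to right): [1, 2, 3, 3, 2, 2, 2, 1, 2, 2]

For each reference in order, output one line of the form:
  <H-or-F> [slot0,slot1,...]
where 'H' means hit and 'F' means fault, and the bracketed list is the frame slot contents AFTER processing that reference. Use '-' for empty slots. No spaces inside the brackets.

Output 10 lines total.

F [1,-,-]
F [1,2,-]
F [1,2,3]
H [1,2,3]
H [1,2,3]
H [1,2,3]
H [1,2,3]
H [1,2,3]
H [1,2,3]
H [1,2,3]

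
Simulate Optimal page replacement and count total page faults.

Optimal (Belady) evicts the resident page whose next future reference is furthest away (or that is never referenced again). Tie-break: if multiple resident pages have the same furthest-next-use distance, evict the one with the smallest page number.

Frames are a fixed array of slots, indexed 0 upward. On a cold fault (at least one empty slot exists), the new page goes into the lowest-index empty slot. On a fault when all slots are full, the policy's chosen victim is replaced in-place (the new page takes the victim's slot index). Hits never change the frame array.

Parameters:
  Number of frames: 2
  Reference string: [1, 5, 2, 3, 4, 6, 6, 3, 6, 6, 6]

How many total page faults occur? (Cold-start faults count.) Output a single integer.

Step 0: ref 1 → FAULT, frames=[1,-]
Step 1: ref 5 → FAULT, frames=[1,5]
Step 2: ref 2 → FAULT (evict 1), frames=[2,5]
Step 3: ref 3 → FAULT (evict 2), frames=[3,5]
Step 4: ref 4 → FAULT (evict 5), frames=[3,4]
Step 5: ref 6 → FAULT (evict 4), frames=[3,6]
Step 6: ref 6 → HIT, frames=[3,6]
Step 7: ref 3 → HIT, frames=[3,6]
Step 8: ref 6 → HIT, frames=[3,6]
Step 9: ref 6 → HIT, frames=[3,6]
Step 10: ref 6 → HIT, frames=[3,6]
Total faults: 6

Answer: 6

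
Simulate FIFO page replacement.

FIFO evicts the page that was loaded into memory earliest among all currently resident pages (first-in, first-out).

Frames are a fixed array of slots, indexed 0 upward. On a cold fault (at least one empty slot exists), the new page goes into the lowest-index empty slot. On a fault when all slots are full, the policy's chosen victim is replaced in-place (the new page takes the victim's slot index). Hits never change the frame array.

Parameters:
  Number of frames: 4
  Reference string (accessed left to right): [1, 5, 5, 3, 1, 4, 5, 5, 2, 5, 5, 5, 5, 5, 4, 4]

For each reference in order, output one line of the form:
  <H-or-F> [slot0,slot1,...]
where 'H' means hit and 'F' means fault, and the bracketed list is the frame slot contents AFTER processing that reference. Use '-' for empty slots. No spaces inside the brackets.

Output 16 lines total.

F [1,-,-,-]
F [1,5,-,-]
H [1,5,-,-]
F [1,5,3,-]
H [1,5,3,-]
F [1,5,3,4]
H [1,5,3,4]
H [1,5,3,4]
F [2,5,3,4]
H [2,5,3,4]
H [2,5,3,4]
H [2,5,3,4]
H [2,5,3,4]
H [2,5,3,4]
H [2,5,3,4]
H [2,5,3,4]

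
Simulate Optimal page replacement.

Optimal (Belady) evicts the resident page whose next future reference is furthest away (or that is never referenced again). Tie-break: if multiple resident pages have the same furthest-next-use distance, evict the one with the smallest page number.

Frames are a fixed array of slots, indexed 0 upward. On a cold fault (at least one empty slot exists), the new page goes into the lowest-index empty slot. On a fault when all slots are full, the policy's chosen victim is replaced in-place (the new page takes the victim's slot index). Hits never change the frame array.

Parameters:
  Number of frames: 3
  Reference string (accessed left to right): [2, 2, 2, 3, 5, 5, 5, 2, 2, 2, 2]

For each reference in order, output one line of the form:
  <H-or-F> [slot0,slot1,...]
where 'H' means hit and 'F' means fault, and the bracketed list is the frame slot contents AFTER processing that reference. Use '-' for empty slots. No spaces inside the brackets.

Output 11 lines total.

F [2,-,-]
H [2,-,-]
H [2,-,-]
F [2,3,-]
F [2,3,5]
H [2,3,5]
H [2,3,5]
H [2,3,5]
H [2,3,5]
H [2,3,5]
H [2,3,5]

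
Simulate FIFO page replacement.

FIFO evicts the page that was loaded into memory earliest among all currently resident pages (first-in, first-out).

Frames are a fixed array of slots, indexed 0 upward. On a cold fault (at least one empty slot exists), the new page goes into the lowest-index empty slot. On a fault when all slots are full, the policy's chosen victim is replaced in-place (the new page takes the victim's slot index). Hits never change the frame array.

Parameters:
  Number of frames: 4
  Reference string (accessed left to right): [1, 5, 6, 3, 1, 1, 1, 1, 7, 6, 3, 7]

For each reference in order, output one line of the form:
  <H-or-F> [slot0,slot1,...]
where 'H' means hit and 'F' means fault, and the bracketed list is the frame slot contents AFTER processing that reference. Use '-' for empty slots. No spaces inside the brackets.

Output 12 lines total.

F [1,-,-,-]
F [1,5,-,-]
F [1,5,6,-]
F [1,5,6,3]
H [1,5,6,3]
H [1,5,6,3]
H [1,5,6,3]
H [1,5,6,3]
F [7,5,6,3]
H [7,5,6,3]
H [7,5,6,3]
H [7,5,6,3]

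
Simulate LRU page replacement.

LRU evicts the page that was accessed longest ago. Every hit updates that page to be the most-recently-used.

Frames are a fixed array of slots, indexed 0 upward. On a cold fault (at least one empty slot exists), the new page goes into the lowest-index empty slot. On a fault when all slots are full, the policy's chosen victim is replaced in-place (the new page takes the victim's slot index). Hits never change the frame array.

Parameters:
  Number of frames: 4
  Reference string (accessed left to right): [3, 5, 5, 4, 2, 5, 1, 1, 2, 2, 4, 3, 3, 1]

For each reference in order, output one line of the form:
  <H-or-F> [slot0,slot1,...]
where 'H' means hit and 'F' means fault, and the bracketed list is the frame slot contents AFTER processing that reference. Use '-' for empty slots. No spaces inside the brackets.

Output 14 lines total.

F [3,-,-,-]
F [3,5,-,-]
H [3,5,-,-]
F [3,5,4,-]
F [3,5,4,2]
H [3,5,4,2]
F [1,5,4,2]
H [1,5,4,2]
H [1,5,4,2]
H [1,5,4,2]
H [1,5,4,2]
F [1,3,4,2]
H [1,3,4,2]
H [1,3,4,2]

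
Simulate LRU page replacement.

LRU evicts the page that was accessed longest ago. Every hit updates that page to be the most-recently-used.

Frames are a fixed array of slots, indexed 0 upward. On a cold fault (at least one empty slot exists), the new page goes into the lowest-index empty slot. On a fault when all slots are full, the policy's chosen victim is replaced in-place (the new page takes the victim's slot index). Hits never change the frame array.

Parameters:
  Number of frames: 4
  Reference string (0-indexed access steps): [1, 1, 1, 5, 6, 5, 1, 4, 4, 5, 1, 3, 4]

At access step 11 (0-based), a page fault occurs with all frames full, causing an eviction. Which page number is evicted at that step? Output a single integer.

Step 0: ref 1 -> FAULT, frames=[1,-,-,-]
Step 1: ref 1 -> HIT, frames=[1,-,-,-]
Step 2: ref 1 -> HIT, frames=[1,-,-,-]
Step 3: ref 5 -> FAULT, frames=[1,5,-,-]
Step 4: ref 6 -> FAULT, frames=[1,5,6,-]
Step 5: ref 5 -> HIT, frames=[1,5,6,-]
Step 6: ref 1 -> HIT, frames=[1,5,6,-]
Step 7: ref 4 -> FAULT, frames=[1,5,6,4]
Step 8: ref 4 -> HIT, frames=[1,5,6,4]
Step 9: ref 5 -> HIT, frames=[1,5,6,4]
Step 10: ref 1 -> HIT, frames=[1,5,6,4]
Step 11: ref 3 -> FAULT, evict 6, frames=[1,5,3,4]
At step 11: evicted page 6

Answer: 6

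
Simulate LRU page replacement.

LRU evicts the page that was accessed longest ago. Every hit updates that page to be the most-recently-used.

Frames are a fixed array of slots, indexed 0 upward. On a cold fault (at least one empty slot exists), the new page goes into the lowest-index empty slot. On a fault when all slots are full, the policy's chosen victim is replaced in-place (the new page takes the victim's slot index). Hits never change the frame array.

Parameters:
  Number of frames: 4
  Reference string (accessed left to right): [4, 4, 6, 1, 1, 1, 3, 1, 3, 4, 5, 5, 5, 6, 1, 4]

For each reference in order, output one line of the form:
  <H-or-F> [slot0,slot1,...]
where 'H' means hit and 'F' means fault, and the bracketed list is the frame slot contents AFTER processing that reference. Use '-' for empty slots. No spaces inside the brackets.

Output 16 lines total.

F [4,-,-,-]
H [4,-,-,-]
F [4,6,-,-]
F [4,6,1,-]
H [4,6,1,-]
H [4,6,1,-]
F [4,6,1,3]
H [4,6,1,3]
H [4,6,1,3]
H [4,6,1,3]
F [4,5,1,3]
H [4,5,1,3]
H [4,5,1,3]
F [4,5,6,3]
F [4,5,6,1]
H [4,5,6,1]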